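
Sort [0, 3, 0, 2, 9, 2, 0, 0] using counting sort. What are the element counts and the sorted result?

Count array: [4, 0, 2, 1, 0, 0, 0, 0, 0, 1]
(count[i] = number of elements equal to i)
Cumulative count: [4, 4, 6, 7, 7, 7, 7, 7, 7, 8]
Sorted: [0, 0, 0, 0, 2, 2, 3, 9]


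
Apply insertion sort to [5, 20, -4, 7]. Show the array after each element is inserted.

First element 5 is already 'sorted'
Insert 20: shifted 0 elements -> [5, 20, -4, 7]
Insert -4: shifted 2 elements -> [-4, 5, 20, 7]
Insert 7: shifted 1 elements -> [-4, 5, 7, 20]


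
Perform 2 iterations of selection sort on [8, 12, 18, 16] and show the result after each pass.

Pass 1: Select minimum 8 at index 0, swap -> [8, 12, 18, 16]
Pass 2: Select minimum 12 at index 1, swap -> [8, 12, 18, 16]


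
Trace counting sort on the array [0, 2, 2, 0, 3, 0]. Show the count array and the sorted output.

Count array: [3, 0, 2, 1]
(count[i] = number of elements equal to i)
Cumulative count: [3, 3, 5, 6]
Sorted: [0, 0, 0, 2, 2, 3]


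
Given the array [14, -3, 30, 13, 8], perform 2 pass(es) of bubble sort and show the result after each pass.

After pass 1: [-3, 14, 13, 8, 30] (3 swaps)
After pass 2: [-3, 13, 8, 14, 30] (2 swaps)
Total swaps: 5


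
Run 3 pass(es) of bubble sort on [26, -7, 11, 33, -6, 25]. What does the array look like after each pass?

After pass 1: [-7, 11, 26, -6, 25, 33] (4 swaps)
After pass 2: [-7, 11, -6, 25, 26, 33] (2 swaps)
After pass 3: [-7, -6, 11, 25, 26, 33] (1 swaps)
Total swaps: 7


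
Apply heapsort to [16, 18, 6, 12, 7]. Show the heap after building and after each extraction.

Build heap: [18, 16, 6, 12, 7]
Extract 18: [16, 12, 6, 7, 18]
Extract 16: [12, 7, 6, 16, 18]
Extract 12: [7, 6, 12, 16, 18]
Extract 7: [6, 7, 12, 16, 18]


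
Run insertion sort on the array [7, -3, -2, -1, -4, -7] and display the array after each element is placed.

First element 7 is already 'sorted'
Insert -3: shifted 1 elements -> [-3, 7, -2, -1, -4, -7]
Insert -2: shifted 1 elements -> [-3, -2, 7, -1, -4, -7]
Insert -1: shifted 1 elements -> [-3, -2, -1, 7, -4, -7]
Insert -4: shifted 4 elements -> [-4, -3, -2, -1, 7, -7]
Insert -7: shifted 5 elements -> [-7, -4, -3, -2, -1, 7]


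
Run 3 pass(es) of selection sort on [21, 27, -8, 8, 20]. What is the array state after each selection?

Pass 1: Select minimum -8 at index 2, swap -> [-8, 27, 21, 8, 20]
Pass 2: Select minimum 8 at index 3, swap -> [-8, 8, 21, 27, 20]
Pass 3: Select minimum 20 at index 4, swap -> [-8, 8, 20, 27, 21]


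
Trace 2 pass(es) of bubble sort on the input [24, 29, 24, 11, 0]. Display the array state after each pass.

After pass 1: [24, 24, 11, 0, 29] (3 swaps)
After pass 2: [24, 11, 0, 24, 29] (2 swaps)
Total swaps: 5


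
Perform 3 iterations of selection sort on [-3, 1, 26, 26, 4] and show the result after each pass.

Pass 1: Select minimum -3 at index 0, swap -> [-3, 1, 26, 26, 4]
Pass 2: Select minimum 1 at index 1, swap -> [-3, 1, 26, 26, 4]
Pass 3: Select minimum 4 at index 4, swap -> [-3, 1, 4, 26, 26]


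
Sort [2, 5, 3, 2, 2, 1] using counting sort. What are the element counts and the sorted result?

Count array: [0, 1, 3, 1, 0, 1]
(count[i] = number of elements equal to i)
Cumulative count: [0, 1, 4, 5, 5, 6]
Sorted: [1, 2, 2, 2, 3, 5]


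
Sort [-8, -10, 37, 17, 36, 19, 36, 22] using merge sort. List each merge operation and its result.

Divide and conquer:
  Merge [-8] + [-10] -> [-10, -8]
  Merge [37] + [17] -> [17, 37]
  Merge [-10, -8] + [17, 37] -> [-10, -8, 17, 37]
  Merge [36] + [19] -> [19, 36]
  Merge [36] + [22] -> [22, 36]
  Merge [19, 36] + [22, 36] -> [19, 22, 36, 36]
  Merge [-10, -8, 17, 37] + [19, 22, 36, 36] -> [-10, -8, 17, 19, 22, 36, 36, 37]


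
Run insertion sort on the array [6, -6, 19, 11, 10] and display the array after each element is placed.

First element 6 is already 'sorted'
Insert -6: shifted 1 elements -> [-6, 6, 19, 11, 10]
Insert 19: shifted 0 elements -> [-6, 6, 19, 11, 10]
Insert 11: shifted 1 elements -> [-6, 6, 11, 19, 10]
Insert 10: shifted 2 elements -> [-6, 6, 10, 11, 19]


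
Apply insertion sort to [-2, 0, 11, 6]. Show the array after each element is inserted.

First element -2 is already 'sorted'
Insert 0: shifted 0 elements -> [-2, 0, 11, 6]
Insert 11: shifted 0 elements -> [-2, 0, 11, 6]
Insert 6: shifted 1 elements -> [-2, 0, 6, 11]


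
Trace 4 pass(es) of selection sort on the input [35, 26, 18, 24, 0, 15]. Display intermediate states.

Pass 1: Select minimum 0 at index 4, swap -> [0, 26, 18, 24, 35, 15]
Pass 2: Select minimum 15 at index 5, swap -> [0, 15, 18, 24, 35, 26]
Pass 3: Select minimum 18 at index 2, swap -> [0, 15, 18, 24, 35, 26]
Pass 4: Select minimum 24 at index 3, swap -> [0, 15, 18, 24, 35, 26]


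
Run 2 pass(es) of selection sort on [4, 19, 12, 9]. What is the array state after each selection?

Pass 1: Select minimum 4 at index 0, swap -> [4, 19, 12, 9]
Pass 2: Select minimum 9 at index 3, swap -> [4, 9, 12, 19]


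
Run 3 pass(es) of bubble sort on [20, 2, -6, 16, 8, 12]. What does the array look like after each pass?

After pass 1: [2, -6, 16, 8, 12, 20] (5 swaps)
After pass 2: [-6, 2, 8, 12, 16, 20] (3 swaps)
After pass 3: [-6, 2, 8, 12, 16, 20] (0 swaps)
Total swaps: 8


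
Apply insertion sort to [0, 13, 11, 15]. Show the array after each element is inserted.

First element 0 is already 'sorted'
Insert 13: shifted 0 elements -> [0, 13, 11, 15]
Insert 11: shifted 1 elements -> [0, 11, 13, 15]
Insert 15: shifted 0 elements -> [0, 11, 13, 15]


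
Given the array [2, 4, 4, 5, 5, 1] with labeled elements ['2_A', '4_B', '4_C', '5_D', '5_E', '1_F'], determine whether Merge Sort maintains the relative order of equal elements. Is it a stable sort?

Trace Merge Sort on the labeled array (the key is the number; the letter only tracks identity):
  Merge [4_B] + [4_C] -> [4_B, 4_C]
  Merge [2_A] + [4_B, 4_C] -> [2_A, 4_B, 4_C]
  Merge [5_E] + [1_F] -> [1_F, 5_E]
  Merge [5_D] + [1_F, 5_E] -> [1_F, 5_D, 5_E]
  Merge [2_A, 4_B, 4_C] + [1_F, 5_D, 5_E] -> [1_F, 2_A, 4_B, 4_C, 5_D, 5_E]
Final order: [1_F, 2_A, 4_B, 4_C, 5_D, 5_E]
Equal keys:
  value 4: originally 4_B, 4_C; after sorting 4_B, 4_C -> order preserved
  value 5: originally 5_D, 5_E; after sorting 5_D, 5_E -> order preserved
All equal keys kept their original relative order. Merge Sort is stable: when the heads of the two halves are equal the merge takes from the left half first.
Answer: Stable


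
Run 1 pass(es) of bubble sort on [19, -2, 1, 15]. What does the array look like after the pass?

After pass 1: [-2, 1, 15, 19] (3 swaps)
Total swaps: 3


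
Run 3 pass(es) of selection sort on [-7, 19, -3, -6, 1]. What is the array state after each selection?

Pass 1: Select minimum -7 at index 0, swap -> [-7, 19, -3, -6, 1]
Pass 2: Select minimum -6 at index 3, swap -> [-7, -6, -3, 19, 1]
Pass 3: Select minimum -3 at index 2, swap -> [-7, -6, -3, 19, 1]


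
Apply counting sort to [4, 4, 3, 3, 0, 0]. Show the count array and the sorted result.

Count array: [2, 0, 0, 2, 2]
(count[i] = number of elements equal to i)
Cumulative count: [2, 2, 2, 4, 6]
Sorted: [0, 0, 3, 3, 4, 4]


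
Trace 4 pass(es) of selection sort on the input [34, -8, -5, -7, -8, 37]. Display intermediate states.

Pass 1: Select minimum -8 at index 1, swap -> [-8, 34, -5, -7, -8, 37]
Pass 2: Select minimum -8 at index 4, swap -> [-8, -8, -5, -7, 34, 37]
Pass 3: Select minimum -7 at index 3, swap -> [-8, -8, -7, -5, 34, 37]
Pass 4: Select minimum -5 at index 3, swap -> [-8, -8, -7, -5, 34, 37]


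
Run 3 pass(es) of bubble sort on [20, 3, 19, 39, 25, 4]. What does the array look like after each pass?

After pass 1: [3, 19, 20, 25, 4, 39] (4 swaps)
After pass 2: [3, 19, 20, 4, 25, 39] (1 swaps)
After pass 3: [3, 19, 4, 20, 25, 39] (1 swaps)
Total swaps: 6


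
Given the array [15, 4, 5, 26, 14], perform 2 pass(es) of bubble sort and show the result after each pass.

After pass 1: [4, 5, 15, 14, 26] (3 swaps)
After pass 2: [4, 5, 14, 15, 26] (1 swaps)
Total swaps: 4


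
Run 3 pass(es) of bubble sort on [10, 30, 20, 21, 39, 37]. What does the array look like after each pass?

After pass 1: [10, 20, 21, 30, 37, 39] (3 swaps)
After pass 2: [10, 20, 21, 30, 37, 39] (0 swaps)
After pass 3: [10, 20, 21, 30, 37, 39] (0 swaps)
Total swaps: 3


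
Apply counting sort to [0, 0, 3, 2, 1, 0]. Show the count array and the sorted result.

Count array: [3, 1, 1, 1]
(count[i] = number of elements equal to i)
Cumulative count: [3, 4, 5, 6]
Sorted: [0, 0, 0, 1, 2, 3]


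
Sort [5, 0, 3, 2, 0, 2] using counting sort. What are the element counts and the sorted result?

Count array: [2, 0, 2, 1, 0, 1]
(count[i] = number of elements equal to i)
Cumulative count: [2, 2, 4, 5, 5, 6]
Sorted: [0, 0, 2, 2, 3, 5]


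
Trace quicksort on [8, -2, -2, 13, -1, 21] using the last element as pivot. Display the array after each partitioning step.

Partition 1: pivot=21 at index 5 -> [8, -2, -2, 13, -1, 21]
Partition 2: pivot=-1 at index 2 -> [-2, -2, -1, 13, 8, 21]
Partition 3: pivot=-2 at index 1 -> [-2, -2, -1, 13, 8, 21]
Partition 4: pivot=8 at index 3 -> [-2, -2, -1, 8, 13, 21]


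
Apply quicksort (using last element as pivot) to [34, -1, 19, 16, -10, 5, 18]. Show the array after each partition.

Partition 1: pivot=18 at index 4 -> [-1, 16, -10, 5, 18, 34, 19]
Partition 2: pivot=5 at index 2 -> [-1, -10, 5, 16, 18, 34, 19]
Partition 3: pivot=-10 at index 0 -> [-10, -1, 5, 16, 18, 34, 19]
Partition 4: pivot=19 at index 5 -> [-10, -1, 5, 16, 18, 19, 34]


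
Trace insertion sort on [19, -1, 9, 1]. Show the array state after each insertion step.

First element 19 is already 'sorted'
Insert -1: shifted 1 elements -> [-1, 19, 9, 1]
Insert 9: shifted 1 elements -> [-1, 9, 19, 1]
Insert 1: shifted 2 elements -> [-1, 1, 9, 19]


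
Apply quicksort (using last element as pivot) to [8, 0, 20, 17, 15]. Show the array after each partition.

Partition 1: pivot=15 at index 2 -> [8, 0, 15, 17, 20]
Partition 2: pivot=0 at index 0 -> [0, 8, 15, 17, 20]
Partition 3: pivot=20 at index 4 -> [0, 8, 15, 17, 20]


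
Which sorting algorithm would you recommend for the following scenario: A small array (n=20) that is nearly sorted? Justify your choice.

Best choice: Insertion sort
Reason: Insertion sort is O(n) for nearly sorted arrays and has low overhead


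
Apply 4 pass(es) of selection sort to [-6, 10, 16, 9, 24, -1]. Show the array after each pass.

Pass 1: Select minimum -6 at index 0, swap -> [-6, 10, 16, 9, 24, -1]
Pass 2: Select minimum -1 at index 5, swap -> [-6, -1, 16, 9, 24, 10]
Pass 3: Select minimum 9 at index 3, swap -> [-6, -1, 9, 16, 24, 10]
Pass 4: Select minimum 10 at index 5, swap -> [-6, -1, 9, 10, 24, 16]


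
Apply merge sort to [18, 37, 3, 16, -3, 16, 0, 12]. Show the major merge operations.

Divide and conquer:
  Merge [18] + [37] -> [18, 37]
  Merge [3] + [16] -> [3, 16]
  Merge [18, 37] + [3, 16] -> [3, 16, 18, 37]
  Merge [-3] + [16] -> [-3, 16]
  Merge [0] + [12] -> [0, 12]
  Merge [-3, 16] + [0, 12] -> [-3, 0, 12, 16]
  Merge [3, 16, 18, 37] + [-3, 0, 12, 16] -> [-3, 0, 3, 12, 16, 16, 18, 37]


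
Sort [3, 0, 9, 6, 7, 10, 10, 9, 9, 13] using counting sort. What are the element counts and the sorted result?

Count array: [1, 0, 0, 1, 0, 0, 1, 1, 0, 3, 2, 0, 0, 1]
(count[i] = number of elements equal to i)
Cumulative count: [1, 1, 1, 2, 2, 2, 3, 4, 4, 7, 9, 9, 9, 10]
Sorted: [0, 3, 6, 7, 9, 9, 9, 10, 10, 13]


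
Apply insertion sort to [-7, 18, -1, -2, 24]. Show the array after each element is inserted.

First element -7 is already 'sorted'
Insert 18: shifted 0 elements -> [-7, 18, -1, -2, 24]
Insert -1: shifted 1 elements -> [-7, -1, 18, -2, 24]
Insert -2: shifted 2 elements -> [-7, -2, -1, 18, 24]
Insert 24: shifted 0 elements -> [-7, -2, -1, 18, 24]


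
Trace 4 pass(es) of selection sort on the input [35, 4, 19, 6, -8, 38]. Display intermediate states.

Pass 1: Select minimum -8 at index 4, swap -> [-8, 4, 19, 6, 35, 38]
Pass 2: Select minimum 4 at index 1, swap -> [-8, 4, 19, 6, 35, 38]
Pass 3: Select minimum 6 at index 3, swap -> [-8, 4, 6, 19, 35, 38]
Pass 4: Select minimum 19 at index 3, swap -> [-8, 4, 6, 19, 35, 38]


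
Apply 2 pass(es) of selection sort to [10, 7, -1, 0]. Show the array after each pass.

Pass 1: Select minimum -1 at index 2, swap -> [-1, 7, 10, 0]
Pass 2: Select minimum 0 at index 3, swap -> [-1, 0, 10, 7]


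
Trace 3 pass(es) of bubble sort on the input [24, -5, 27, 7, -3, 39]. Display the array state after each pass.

After pass 1: [-5, 24, 7, -3, 27, 39] (3 swaps)
After pass 2: [-5, 7, -3, 24, 27, 39] (2 swaps)
After pass 3: [-5, -3, 7, 24, 27, 39] (1 swaps)
Total swaps: 6


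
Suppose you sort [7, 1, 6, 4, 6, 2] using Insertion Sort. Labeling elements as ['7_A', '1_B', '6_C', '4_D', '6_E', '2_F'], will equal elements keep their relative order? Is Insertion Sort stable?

Trace Insertion Sort on the labeled array (the key is the number; the letter only tracks identity):
  Insert 1_B at index 0: [1_B, 7_A, 6_C, 4_D, 6_E, 2_F]
  Insert 6_C at index 1: [1_B, 6_C, 7_A, 4_D, 6_E, 2_F]
  Insert 4_D at index 1: [1_B, 4_D, 6_C, 7_A, 6_E, 2_F]
  Insert 6_E at index 3: [1_B, 4_D, 6_C, 6_E, 7_A, 2_F]
  Insert 2_F at index 1: [1_B, 2_F, 4_D, 6_C, 6_E, 7_A]
Final order: [1_B, 2_F, 4_D, 6_C, 6_E, 7_A]
Equal keys:
  value 6: originally 6_C, 6_E; after sorting 6_C, 6_E -> order preserved
All equal keys kept their original relative order. Insertion Sort is stable: elements are shifted only while they are strictly greater than the key, so a key is inserted after any equal elements already placed.
Answer: Stable


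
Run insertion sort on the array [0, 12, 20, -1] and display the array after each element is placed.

First element 0 is already 'sorted'
Insert 12: shifted 0 elements -> [0, 12, 20, -1]
Insert 20: shifted 0 elements -> [0, 12, 20, -1]
Insert -1: shifted 3 elements -> [-1, 0, 12, 20]


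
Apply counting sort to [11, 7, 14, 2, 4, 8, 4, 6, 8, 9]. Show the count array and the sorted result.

Count array: [0, 0, 1, 0, 2, 0, 1, 1, 2, 1, 0, 1, 0, 0, 1]
(count[i] = number of elements equal to i)
Cumulative count: [0, 0, 1, 1, 3, 3, 4, 5, 7, 8, 8, 9, 9, 9, 10]
Sorted: [2, 4, 4, 6, 7, 8, 8, 9, 11, 14]


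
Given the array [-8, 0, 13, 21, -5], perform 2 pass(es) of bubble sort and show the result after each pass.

After pass 1: [-8, 0, 13, -5, 21] (1 swaps)
After pass 2: [-8, 0, -5, 13, 21] (1 swaps)
Total swaps: 2


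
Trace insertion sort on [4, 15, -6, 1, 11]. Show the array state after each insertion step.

First element 4 is already 'sorted'
Insert 15: shifted 0 elements -> [4, 15, -6, 1, 11]
Insert -6: shifted 2 elements -> [-6, 4, 15, 1, 11]
Insert 1: shifted 2 elements -> [-6, 1, 4, 15, 11]
Insert 11: shifted 1 elements -> [-6, 1, 4, 11, 15]


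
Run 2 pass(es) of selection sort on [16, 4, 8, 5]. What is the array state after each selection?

Pass 1: Select minimum 4 at index 1, swap -> [4, 16, 8, 5]
Pass 2: Select minimum 5 at index 3, swap -> [4, 5, 8, 16]


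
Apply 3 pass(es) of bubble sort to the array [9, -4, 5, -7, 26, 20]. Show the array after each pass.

After pass 1: [-4, 5, -7, 9, 20, 26] (4 swaps)
After pass 2: [-4, -7, 5, 9, 20, 26] (1 swaps)
After pass 3: [-7, -4, 5, 9, 20, 26] (1 swaps)
Total swaps: 6


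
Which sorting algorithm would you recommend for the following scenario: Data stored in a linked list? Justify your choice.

Best choice: Merge sort
Reason: Merge sort doesn't require random access; can be done in O(1) extra space for linked lists


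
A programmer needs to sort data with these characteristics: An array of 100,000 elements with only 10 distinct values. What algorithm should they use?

Best choice: 3-way quicksort or Counting sort
Reason: 3-way (Dutch national flag) partitioning groups every copy of the pivot together, so with only d=10 distinct keys quicksort finishes in O(n log d) expected time, which is effectively linear; counting sort runs in O(n + k) where k is the size of the key range (not the number of distinct values), so it is linear when the 10 values are integers drawn from a small known range


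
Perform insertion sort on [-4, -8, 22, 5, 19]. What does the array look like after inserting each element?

First element -4 is already 'sorted'
Insert -8: shifted 1 elements -> [-8, -4, 22, 5, 19]
Insert 22: shifted 0 elements -> [-8, -4, 22, 5, 19]
Insert 5: shifted 1 elements -> [-8, -4, 5, 22, 19]
Insert 19: shifted 1 elements -> [-8, -4, 5, 19, 22]


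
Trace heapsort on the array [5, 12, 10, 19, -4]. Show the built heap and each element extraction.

Build heap: [19, 12, 10, 5, -4]
Extract 19: [12, 5, 10, -4, 19]
Extract 12: [10, 5, -4, 12, 19]
Extract 10: [5, -4, 10, 12, 19]
Extract 5: [-4, 5, 10, 12, 19]


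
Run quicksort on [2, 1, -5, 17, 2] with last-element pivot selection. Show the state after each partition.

Partition 1: pivot=2 at index 3 -> [2, 1, -5, 2, 17]
Partition 2: pivot=-5 at index 0 -> [-5, 1, 2, 2, 17]
Partition 3: pivot=2 at index 2 -> [-5, 1, 2, 2, 17]


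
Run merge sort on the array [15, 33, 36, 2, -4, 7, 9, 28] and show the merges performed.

Divide and conquer:
  Merge [15] + [33] -> [15, 33]
  Merge [36] + [2] -> [2, 36]
  Merge [15, 33] + [2, 36] -> [2, 15, 33, 36]
  Merge [-4] + [7] -> [-4, 7]
  Merge [9] + [28] -> [9, 28]
  Merge [-4, 7] + [9, 28] -> [-4, 7, 9, 28]
  Merge [2, 15, 33, 36] + [-4, 7, 9, 28] -> [-4, 2, 7, 9, 15, 28, 33, 36]


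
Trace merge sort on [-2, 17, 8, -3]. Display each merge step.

Divide and conquer:
  Merge [-2] + [17] -> [-2, 17]
  Merge [8] + [-3] -> [-3, 8]
  Merge [-2, 17] + [-3, 8] -> [-3, -2, 8, 17]


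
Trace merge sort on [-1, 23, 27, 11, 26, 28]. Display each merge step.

Divide and conquer:
  Merge [23] + [27] -> [23, 27]
  Merge [-1] + [23, 27] -> [-1, 23, 27]
  Merge [26] + [28] -> [26, 28]
  Merge [11] + [26, 28] -> [11, 26, 28]
  Merge [-1, 23, 27] + [11, 26, 28] -> [-1, 11, 23, 26, 27, 28]


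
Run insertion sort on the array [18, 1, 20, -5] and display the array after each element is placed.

First element 18 is already 'sorted'
Insert 1: shifted 1 elements -> [1, 18, 20, -5]
Insert 20: shifted 0 elements -> [1, 18, 20, -5]
Insert -5: shifted 3 elements -> [-5, 1, 18, 20]


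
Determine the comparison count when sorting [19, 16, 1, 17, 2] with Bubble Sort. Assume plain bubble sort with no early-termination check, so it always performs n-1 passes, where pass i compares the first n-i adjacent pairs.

Pass 1: compare adjacent pairs (0,1)..(3,4) = 4 comparison(s), 4 swap(s) -> [16, 1, 17, 2, 19]
Pass 2: compare adjacent pairs (0,1)..(2,3) = 3 comparison(s), 2 swap(s) -> [1, 16, 2, 17, 19]
Pass 3: compare adjacent pairs (0,1)..(1,2) = 2 comparison(s), 1 swap(s) -> [1, 2, 16, 17, 19]
Pass 4: compare adjacent pairs (0,1)..(0,1) = 1 comparison(s), 0 swap(s) -> [1, 2, 16, 17, 19]
Total comparisons: 4 + 3 + 2 + 1 = 10


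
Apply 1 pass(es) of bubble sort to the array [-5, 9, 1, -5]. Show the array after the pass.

After pass 1: [-5, 1, -5, 9] (2 swaps)
Total swaps: 2


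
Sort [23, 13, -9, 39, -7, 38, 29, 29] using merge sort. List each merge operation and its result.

Divide and conquer:
  Merge [23] + [13] -> [13, 23]
  Merge [-9] + [39] -> [-9, 39]
  Merge [13, 23] + [-9, 39] -> [-9, 13, 23, 39]
  Merge [-7] + [38] -> [-7, 38]
  Merge [29] + [29] -> [29, 29]
  Merge [-7, 38] + [29, 29] -> [-7, 29, 29, 38]
  Merge [-9, 13, 23, 39] + [-7, 29, 29, 38] -> [-9, -7, 13, 23, 29, 29, 38, 39]


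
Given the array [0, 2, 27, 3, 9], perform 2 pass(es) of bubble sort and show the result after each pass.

After pass 1: [0, 2, 3, 9, 27] (2 swaps)
After pass 2: [0, 2, 3, 9, 27] (0 swaps)
Total swaps: 2


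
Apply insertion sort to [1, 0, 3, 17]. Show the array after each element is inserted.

First element 1 is already 'sorted'
Insert 0: shifted 1 elements -> [0, 1, 3, 17]
Insert 3: shifted 0 elements -> [0, 1, 3, 17]
Insert 17: shifted 0 elements -> [0, 1, 3, 17]


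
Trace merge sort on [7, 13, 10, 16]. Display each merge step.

Divide and conquer:
  Merge [7] + [13] -> [7, 13]
  Merge [10] + [16] -> [10, 16]
  Merge [7, 13] + [10, 16] -> [7, 10, 13, 16]


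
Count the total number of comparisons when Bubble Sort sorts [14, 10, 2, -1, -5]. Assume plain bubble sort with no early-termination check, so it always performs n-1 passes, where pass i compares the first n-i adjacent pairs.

Pass 1: compare adjacent pairs (0,1)..(3,4) = 4 comparison(s), 4 swap(s) -> [10, 2, -1, -5, 14]
Pass 2: compare adjacent pairs (0,1)..(2,3) = 3 comparison(s), 3 swap(s) -> [2, -1, -5, 10, 14]
Pass 3: compare adjacent pairs (0,1)..(1,2) = 2 comparison(s), 2 swap(s) -> [-1, -5, 2, 10, 14]
Pass 4: compare adjacent pairs (0,1)..(0,1) = 1 comparison(s), 1 swap(s) -> [-5, -1, 2, 10, 14]
Total comparisons: 4 + 3 + 2 + 1 = 10


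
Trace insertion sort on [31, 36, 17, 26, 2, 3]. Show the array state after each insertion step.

First element 31 is already 'sorted'
Insert 36: shifted 0 elements -> [31, 36, 17, 26, 2, 3]
Insert 17: shifted 2 elements -> [17, 31, 36, 26, 2, 3]
Insert 26: shifted 2 elements -> [17, 26, 31, 36, 2, 3]
Insert 2: shifted 4 elements -> [2, 17, 26, 31, 36, 3]
Insert 3: shifted 4 elements -> [2, 3, 17, 26, 31, 36]


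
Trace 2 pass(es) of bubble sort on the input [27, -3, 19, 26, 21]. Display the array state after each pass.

After pass 1: [-3, 19, 26, 21, 27] (4 swaps)
After pass 2: [-3, 19, 21, 26, 27] (1 swaps)
Total swaps: 5


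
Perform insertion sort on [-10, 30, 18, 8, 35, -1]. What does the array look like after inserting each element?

First element -10 is already 'sorted'
Insert 30: shifted 0 elements -> [-10, 30, 18, 8, 35, -1]
Insert 18: shifted 1 elements -> [-10, 18, 30, 8, 35, -1]
Insert 8: shifted 2 elements -> [-10, 8, 18, 30, 35, -1]
Insert 35: shifted 0 elements -> [-10, 8, 18, 30, 35, -1]
Insert -1: shifted 4 elements -> [-10, -1, 8, 18, 30, 35]


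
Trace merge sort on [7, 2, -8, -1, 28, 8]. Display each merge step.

Divide and conquer:
  Merge [2] + [-8] -> [-8, 2]
  Merge [7] + [-8, 2] -> [-8, 2, 7]
  Merge [28] + [8] -> [8, 28]
  Merge [-1] + [8, 28] -> [-1, 8, 28]
  Merge [-8, 2, 7] + [-1, 8, 28] -> [-8, -1, 2, 7, 8, 28]


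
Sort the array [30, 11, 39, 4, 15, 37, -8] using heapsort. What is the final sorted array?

Build heap: [39, 15, 37, 4, 11, 30, -8]
Extract 39: [37, 15, 30, 4, 11, -8, 39]
Extract 37: [30, 15, -8, 4, 11, 37, 39]
Extract 30: [15, 11, -8, 4, 30, 37, 39]
Extract 15: [11, 4, -8, 15, 30, 37, 39]
Extract 11: [4, -8, 11, 15, 30, 37, 39]
Extract 4: [-8, 4, 11, 15, 30, 37, 39]


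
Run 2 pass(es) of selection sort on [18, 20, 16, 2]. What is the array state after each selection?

Pass 1: Select minimum 2 at index 3, swap -> [2, 20, 16, 18]
Pass 2: Select minimum 16 at index 2, swap -> [2, 16, 20, 18]


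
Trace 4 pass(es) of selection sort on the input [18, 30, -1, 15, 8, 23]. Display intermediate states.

Pass 1: Select minimum -1 at index 2, swap -> [-1, 30, 18, 15, 8, 23]
Pass 2: Select minimum 8 at index 4, swap -> [-1, 8, 18, 15, 30, 23]
Pass 3: Select minimum 15 at index 3, swap -> [-1, 8, 15, 18, 30, 23]
Pass 4: Select minimum 18 at index 3, swap -> [-1, 8, 15, 18, 30, 23]


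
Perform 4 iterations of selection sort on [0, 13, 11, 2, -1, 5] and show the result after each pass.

Pass 1: Select minimum -1 at index 4, swap -> [-1, 13, 11, 2, 0, 5]
Pass 2: Select minimum 0 at index 4, swap -> [-1, 0, 11, 2, 13, 5]
Pass 3: Select minimum 2 at index 3, swap -> [-1, 0, 2, 11, 13, 5]
Pass 4: Select minimum 5 at index 5, swap -> [-1, 0, 2, 5, 13, 11]


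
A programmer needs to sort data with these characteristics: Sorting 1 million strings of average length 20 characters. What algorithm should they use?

Best choice: MSD radix sort or Mergesort
Reason: MSD radix sort is a non-comparison sort that buckets the strings by successive character positions, running in time proportional to the total number of characters examined rather than O(n log n) string comparisons; mergesort is a stable O(n log n)-comparison alternative that works for arbitrary variable-length keys


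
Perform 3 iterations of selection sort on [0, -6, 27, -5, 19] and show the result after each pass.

Pass 1: Select minimum -6 at index 1, swap -> [-6, 0, 27, -5, 19]
Pass 2: Select minimum -5 at index 3, swap -> [-6, -5, 27, 0, 19]
Pass 3: Select minimum 0 at index 3, swap -> [-6, -5, 0, 27, 19]


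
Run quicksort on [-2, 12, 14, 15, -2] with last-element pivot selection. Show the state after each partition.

Partition 1: pivot=-2 at index 1 -> [-2, -2, 14, 15, 12]
Partition 2: pivot=12 at index 2 -> [-2, -2, 12, 15, 14]
Partition 3: pivot=14 at index 3 -> [-2, -2, 12, 14, 15]


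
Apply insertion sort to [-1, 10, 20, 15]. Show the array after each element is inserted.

First element -1 is already 'sorted'
Insert 10: shifted 0 elements -> [-1, 10, 20, 15]
Insert 20: shifted 0 elements -> [-1, 10, 20, 15]
Insert 15: shifted 1 elements -> [-1, 10, 15, 20]


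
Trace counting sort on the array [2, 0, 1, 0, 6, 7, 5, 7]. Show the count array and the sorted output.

Count array: [2, 1, 1, 0, 0, 1, 1, 2]
(count[i] = number of elements equal to i)
Cumulative count: [2, 3, 4, 4, 4, 5, 6, 8]
Sorted: [0, 0, 1, 2, 5, 6, 7, 7]


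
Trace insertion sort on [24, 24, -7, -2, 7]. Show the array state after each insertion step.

First element 24 is already 'sorted'
Insert 24: shifted 0 elements -> [24, 24, -7, -2, 7]
Insert -7: shifted 2 elements -> [-7, 24, 24, -2, 7]
Insert -2: shifted 2 elements -> [-7, -2, 24, 24, 7]
Insert 7: shifted 2 elements -> [-7, -2, 7, 24, 24]


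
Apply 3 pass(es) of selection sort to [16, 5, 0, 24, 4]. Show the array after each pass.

Pass 1: Select minimum 0 at index 2, swap -> [0, 5, 16, 24, 4]
Pass 2: Select minimum 4 at index 4, swap -> [0, 4, 16, 24, 5]
Pass 3: Select minimum 5 at index 4, swap -> [0, 4, 5, 24, 16]


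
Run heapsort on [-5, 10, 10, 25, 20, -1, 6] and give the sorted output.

Build heap: [25, 20, 10, 10, -5, -1, 6]
Extract 25: [20, 10, 10, 6, -5, -1, 25]
Extract 20: [10, 6, 10, -1, -5, 20, 25]
Extract 10: [10, 6, -5, -1, 10, 20, 25]
Extract 10: [6, -1, -5, 10, 10, 20, 25]
Extract 6: [-1, -5, 6, 10, 10, 20, 25]
Extract -1: [-5, -1, 6, 10, 10, 20, 25]


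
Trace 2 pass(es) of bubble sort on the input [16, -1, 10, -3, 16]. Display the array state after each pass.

After pass 1: [-1, 10, -3, 16, 16] (3 swaps)
After pass 2: [-1, -3, 10, 16, 16] (1 swaps)
Total swaps: 4


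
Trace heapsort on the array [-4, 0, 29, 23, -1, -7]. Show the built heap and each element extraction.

Build heap: [29, 23, -4, 0, -1, -7]
Extract 29: [23, 0, -4, -7, -1, 29]
Extract 23: [0, -1, -4, -7, 23, 29]
Extract 0: [-1, -7, -4, 0, 23, 29]
Extract -1: [-4, -7, -1, 0, 23, 29]
Extract -4: [-7, -4, -1, 0, 23, 29]


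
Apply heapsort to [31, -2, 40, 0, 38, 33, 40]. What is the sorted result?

Build heap: [40, 38, 40, 0, -2, 33, 31]
Extract 40: [40, 38, 33, 0, -2, 31, 40]
Extract 40: [38, 31, 33, 0, -2, 40, 40]
Extract 38: [33, 31, -2, 0, 38, 40, 40]
Extract 33: [31, 0, -2, 33, 38, 40, 40]
Extract 31: [0, -2, 31, 33, 38, 40, 40]
Extract 0: [-2, 0, 31, 33, 38, 40, 40]


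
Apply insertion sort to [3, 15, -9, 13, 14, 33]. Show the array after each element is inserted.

First element 3 is already 'sorted'
Insert 15: shifted 0 elements -> [3, 15, -9, 13, 14, 33]
Insert -9: shifted 2 elements -> [-9, 3, 15, 13, 14, 33]
Insert 13: shifted 1 elements -> [-9, 3, 13, 15, 14, 33]
Insert 14: shifted 1 elements -> [-9, 3, 13, 14, 15, 33]
Insert 33: shifted 0 elements -> [-9, 3, 13, 14, 15, 33]


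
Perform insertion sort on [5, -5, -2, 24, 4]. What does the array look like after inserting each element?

First element 5 is already 'sorted'
Insert -5: shifted 1 elements -> [-5, 5, -2, 24, 4]
Insert -2: shifted 1 elements -> [-5, -2, 5, 24, 4]
Insert 24: shifted 0 elements -> [-5, -2, 5, 24, 4]
Insert 4: shifted 2 elements -> [-5, -2, 4, 5, 24]


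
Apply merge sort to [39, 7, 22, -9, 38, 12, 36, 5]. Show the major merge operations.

Divide and conquer:
  Merge [39] + [7] -> [7, 39]
  Merge [22] + [-9] -> [-9, 22]
  Merge [7, 39] + [-9, 22] -> [-9, 7, 22, 39]
  Merge [38] + [12] -> [12, 38]
  Merge [36] + [5] -> [5, 36]
  Merge [12, 38] + [5, 36] -> [5, 12, 36, 38]
  Merge [-9, 7, 22, 39] + [5, 12, 36, 38] -> [-9, 5, 7, 12, 22, 36, 38, 39]


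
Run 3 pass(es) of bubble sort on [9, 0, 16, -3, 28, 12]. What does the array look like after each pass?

After pass 1: [0, 9, -3, 16, 12, 28] (3 swaps)
After pass 2: [0, -3, 9, 12, 16, 28] (2 swaps)
After pass 3: [-3, 0, 9, 12, 16, 28] (1 swaps)
Total swaps: 6


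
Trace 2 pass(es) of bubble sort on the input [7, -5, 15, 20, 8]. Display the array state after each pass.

After pass 1: [-5, 7, 15, 8, 20] (2 swaps)
After pass 2: [-5, 7, 8, 15, 20] (1 swaps)
Total swaps: 3


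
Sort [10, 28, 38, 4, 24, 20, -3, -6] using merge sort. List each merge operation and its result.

Divide and conquer:
  Merge [10] + [28] -> [10, 28]
  Merge [38] + [4] -> [4, 38]
  Merge [10, 28] + [4, 38] -> [4, 10, 28, 38]
  Merge [24] + [20] -> [20, 24]
  Merge [-3] + [-6] -> [-6, -3]
  Merge [20, 24] + [-6, -3] -> [-6, -3, 20, 24]
  Merge [4, 10, 28, 38] + [-6, -3, 20, 24] -> [-6, -3, 4, 10, 20, 24, 28, 38]


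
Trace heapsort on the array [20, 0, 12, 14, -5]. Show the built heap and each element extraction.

Build heap: [20, 14, 12, 0, -5]
Extract 20: [14, 0, 12, -5, 20]
Extract 14: [12, 0, -5, 14, 20]
Extract 12: [0, -5, 12, 14, 20]
Extract 0: [-5, 0, 12, 14, 20]


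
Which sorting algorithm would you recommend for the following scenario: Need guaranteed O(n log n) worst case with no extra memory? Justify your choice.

Best choice: Heapsort
Reason: Heapsort is O(n log n) worst case and sorts in-place; quicksort can degrade to O(n^2)


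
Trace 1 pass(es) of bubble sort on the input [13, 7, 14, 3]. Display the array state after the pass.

After pass 1: [7, 13, 3, 14] (2 swaps)
Total swaps: 2


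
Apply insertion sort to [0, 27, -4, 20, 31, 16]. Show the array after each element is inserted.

First element 0 is already 'sorted'
Insert 27: shifted 0 elements -> [0, 27, -4, 20, 31, 16]
Insert -4: shifted 2 elements -> [-4, 0, 27, 20, 31, 16]
Insert 20: shifted 1 elements -> [-4, 0, 20, 27, 31, 16]
Insert 31: shifted 0 elements -> [-4, 0, 20, 27, 31, 16]
Insert 16: shifted 3 elements -> [-4, 0, 16, 20, 27, 31]


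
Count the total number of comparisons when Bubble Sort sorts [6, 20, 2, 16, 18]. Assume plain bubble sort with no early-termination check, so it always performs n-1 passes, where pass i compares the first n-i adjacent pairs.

Pass 1: compare adjacent pairs (0,1)..(3,4) = 4 comparison(s), 3 swap(s) -> [6, 2, 16, 18, 20]
Pass 2: compare adjacent pairs (0,1)..(2,3) = 3 comparison(s), 1 swap(s) -> [2, 6, 16, 18, 20]
Pass 3: compare adjacent pairs (0,1)..(1,2) = 2 comparison(s), 0 swap(s) -> [2, 6, 16, 18, 20]
Pass 4: compare adjacent pairs (0,1)..(0,1) = 1 comparison(s), 0 swap(s) -> [2, 6, 16, 18, 20]
Total comparisons: 4 + 3 + 2 + 1 = 10


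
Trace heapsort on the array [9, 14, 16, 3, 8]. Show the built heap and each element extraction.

Build heap: [16, 14, 9, 3, 8]
Extract 16: [14, 8, 9, 3, 16]
Extract 14: [9, 8, 3, 14, 16]
Extract 9: [8, 3, 9, 14, 16]
Extract 8: [3, 8, 9, 14, 16]


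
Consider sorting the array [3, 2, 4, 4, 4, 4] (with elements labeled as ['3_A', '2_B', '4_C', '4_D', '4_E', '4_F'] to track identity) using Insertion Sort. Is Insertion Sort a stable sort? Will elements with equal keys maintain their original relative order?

Trace Insertion Sort on the labeled array (the key is the number; the letter only tracks identity):
  Insert 2_B at index 0: [2_B, 3_A, 4_C, 4_D, 4_E, 4_F]
  Insert 4_C at index 2: [2_B, 3_A, 4_C, 4_D, 4_E, 4_F]
  Insert 4_D at index 3: [2_B, 3_A, 4_C, 4_D, 4_E, 4_F]
  Insert 4_E at index 4: [2_B, 3_A, 4_C, 4_D, 4_E, 4_F]
  Insert 4_F at index 5: [2_B, 3_A, 4_C, 4_D, 4_E, 4_F]
Final order: [2_B, 3_A, 4_C, 4_D, 4_E, 4_F]
Equal keys:
  value 4: originally 4_C, 4_D, 4_E, 4_F; after sorting 4_C, 4_D, 4_E, 4_F -> order preserved
All equal keys kept their original relative order. Insertion Sort is stable: elements are shifted only while they are strictly greater than the key, so a key is inserted after any equal elements already placed.
Answer: Stable


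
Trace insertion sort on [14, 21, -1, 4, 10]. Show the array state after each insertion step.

First element 14 is already 'sorted'
Insert 21: shifted 0 elements -> [14, 21, -1, 4, 10]
Insert -1: shifted 2 elements -> [-1, 14, 21, 4, 10]
Insert 4: shifted 2 elements -> [-1, 4, 14, 21, 10]
Insert 10: shifted 2 elements -> [-1, 4, 10, 14, 21]


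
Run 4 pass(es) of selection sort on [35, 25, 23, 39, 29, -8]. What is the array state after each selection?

Pass 1: Select minimum -8 at index 5, swap -> [-8, 25, 23, 39, 29, 35]
Pass 2: Select minimum 23 at index 2, swap -> [-8, 23, 25, 39, 29, 35]
Pass 3: Select minimum 25 at index 2, swap -> [-8, 23, 25, 39, 29, 35]
Pass 4: Select minimum 29 at index 4, swap -> [-8, 23, 25, 29, 39, 35]


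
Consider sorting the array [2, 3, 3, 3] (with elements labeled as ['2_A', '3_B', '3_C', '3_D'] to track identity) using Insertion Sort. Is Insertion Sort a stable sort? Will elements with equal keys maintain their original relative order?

Trace Insertion Sort on the labeled array (the key is the number; the letter only tracks identity):
  Insert 3_B at index 1: [2_A, 3_B, 3_C, 3_D]
  Insert 3_C at index 2: [2_A, 3_B, 3_C, 3_D]
  Insert 3_D at index 3: [2_A, 3_B, 3_C, 3_D]
Final order: [2_A, 3_B, 3_C, 3_D]
Equal keys:
  value 3: originally 3_B, 3_C, 3_D; after sorting 3_B, 3_C, 3_D -> order preserved
All equal keys kept their original relative order. Insertion Sort is stable: elements are shifted only while they are strictly greater than the key, so a key is inserted after any equal elements already placed.
Answer: Stable


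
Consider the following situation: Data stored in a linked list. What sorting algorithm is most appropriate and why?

Best choice: Merge sort
Reason: Merge sort doesn't require random access; can be done in O(1) extra space for linked lists


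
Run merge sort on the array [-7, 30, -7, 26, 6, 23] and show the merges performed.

Divide and conquer:
  Merge [30] + [-7] -> [-7, 30]
  Merge [-7] + [-7, 30] -> [-7, -7, 30]
  Merge [6] + [23] -> [6, 23]
  Merge [26] + [6, 23] -> [6, 23, 26]
  Merge [-7, -7, 30] + [6, 23, 26] -> [-7, -7, 6, 23, 26, 30]


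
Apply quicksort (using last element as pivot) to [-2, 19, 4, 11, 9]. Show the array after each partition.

Partition 1: pivot=9 at index 2 -> [-2, 4, 9, 11, 19]
Partition 2: pivot=4 at index 1 -> [-2, 4, 9, 11, 19]
Partition 3: pivot=19 at index 4 -> [-2, 4, 9, 11, 19]


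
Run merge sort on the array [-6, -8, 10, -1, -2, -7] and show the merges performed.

Divide and conquer:
  Merge [-8] + [10] -> [-8, 10]
  Merge [-6] + [-8, 10] -> [-8, -6, 10]
  Merge [-2] + [-7] -> [-7, -2]
  Merge [-1] + [-7, -2] -> [-7, -2, -1]
  Merge [-8, -6, 10] + [-7, -2, -1] -> [-8, -7, -6, -2, -1, 10]


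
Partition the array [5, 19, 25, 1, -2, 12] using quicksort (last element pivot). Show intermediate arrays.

Partition 1: pivot=12 at index 3 -> [5, 1, -2, 12, 25, 19]
Partition 2: pivot=-2 at index 0 -> [-2, 1, 5, 12, 25, 19]
Partition 3: pivot=5 at index 2 -> [-2, 1, 5, 12, 25, 19]
Partition 4: pivot=19 at index 4 -> [-2, 1, 5, 12, 19, 25]


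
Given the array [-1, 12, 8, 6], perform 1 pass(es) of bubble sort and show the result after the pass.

After pass 1: [-1, 8, 6, 12] (2 swaps)
Total swaps: 2


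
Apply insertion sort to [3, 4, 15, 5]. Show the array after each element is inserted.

First element 3 is already 'sorted'
Insert 4: shifted 0 elements -> [3, 4, 15, 5]
Insert 15: shifted 0 elements -> [3, 4, 15, 5]
Insert 5: shifted 1 elements -> [3, 4, 5, 15]


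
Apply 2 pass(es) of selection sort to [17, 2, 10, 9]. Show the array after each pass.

Pass 1: Select minimum 2 at index 1, swap -> [2, 17, 10, 9]
Pass 2: Select minimum 9 at index 3, swap -> [2, 9, 10, 17]


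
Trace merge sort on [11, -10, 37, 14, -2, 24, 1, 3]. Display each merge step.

Divide and conquer:
  Merge [11] + [-10] -> [-10, 11]
  Merge [37] + [14] -> [14, 37]
  Merge [-10, 11] + [14, 37] -> [-10, 11, 14, 37]
  Merge [-2] + [24] -> [-2, 24]
  Merge [1] + [3] -> [1, 3]
  Merge [-2, 24] + [1, 3] -> [-2, 1, 3, 24]
  Merge [-10, 11, 14, 37] + [-2, 1, 3, 24] -> [-10, -2, 1, 3, 11, 14, 24, 37]


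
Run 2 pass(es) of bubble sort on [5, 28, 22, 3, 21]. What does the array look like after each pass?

After pass 1: [5, 22, 3, 21, 28] (3 swaps)
After pass 2: [5, 3, 21, 22, 28] (2 swaps)
Total swaps: 5


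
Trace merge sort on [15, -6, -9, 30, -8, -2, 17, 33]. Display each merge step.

Divide and conquer:
  Merge [15] + [-6] -> [-6, 15]
  Merge [-9] + [30] -> [-9, 30]
  Merge [-6, 15] + [-9, 30] -> [-9, -6, 15, 30]
  Merge [-8] + [-2] -> [-8, -2]
  Merge [17] + [33] -> [17, 33]
  Merge [-8, -2] + [17, 33] -> [-8, -2, 17, 33]
  Merge [-9, -6, 15, 30] + [-8, -2, 17, 33] -> [-9, -8, -6, -2, 15, 17, 30, 33]


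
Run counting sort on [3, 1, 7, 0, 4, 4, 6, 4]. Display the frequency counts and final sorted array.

Count array: [1, 1, 0, 1, 3, 0, 1, 1]
(count[i] = number of elements equal to i)
Cumulative count: [1, 2, 2, 3, 6, 6, 7, 8]
Sorted: [0, 1, 3, 4, 4, 4, 6, 7]


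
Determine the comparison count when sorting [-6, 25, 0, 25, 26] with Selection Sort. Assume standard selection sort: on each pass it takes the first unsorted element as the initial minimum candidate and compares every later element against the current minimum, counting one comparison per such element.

Pass 1: scan indices 1..4 for the minimum = 4 comparison(s); min is -6, place at index 0 -> [-6, 25, 0, 25, 26]
Pass 2: scan indices 2..4 for the minimum = 3 comparison(s); min is 0, place at index 1 -> [-6, 0, 25, 25, 26]
Pass 3: scan indices 3..4 for the minimum = 2 comparison(s); min is 25, place at index 2 -> [-6, 0, 25, 25, 26]
Pass 4: scan indices 4..4 for the minimum = 1 comparison(s); min is 25, place at index 3 -> [-6, 0, 25, 25, 26]
Selection sort always scans the whole unsorted suffix, so the count is (n-1) + (n-2) + ... + 1 = n(n-1)/2 = 5*4/2 = 10 regardless of the input order.
Total comparisons: 4 + 3 + 2 + 1 = 10


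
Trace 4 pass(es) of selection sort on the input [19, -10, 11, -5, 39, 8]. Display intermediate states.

Pass 1: Select minimum -10 at index 1, swap -> [-10, 19, 11, -5, 39, 8]
Pass 2: Select minimum -5 at index 3, swap -> [-10, -5, 11, 19, 39, 8]
Pass 3: Select minimum 8 at index 5, swap -> [-10, -5, 8, 19, 39, 11]
Pass 4: Select minimum 11 at index 5, swap -> [-10, -5, 8, 11, 39, 19]


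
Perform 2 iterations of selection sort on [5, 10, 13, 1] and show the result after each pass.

Pass 1: Select minimum 1 at index 3, swap -> [1, 10, 13, 5]
Pass 2: Select minimum 5 at index 3, swap -> [1, 5, 13, 10]


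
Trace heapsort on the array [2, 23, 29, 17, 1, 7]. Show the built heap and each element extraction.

Build heap: [29, 23, 7, 17, 1, 2]
Extract 29: [23, 17, 7, 2, 1, 29]
Extract 23: [17, 2, 7, 1, 23, 29]
Extract 17: [7, 2, 1, 17, 23, 29]
Extract 7: [2, 1, 7, 17, 23, 29]
Extract 2: [1, 2, 7, 17, 23, 29]


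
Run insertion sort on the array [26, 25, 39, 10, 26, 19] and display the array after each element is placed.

First element 26 is already 'sorted'
Insert 25: shifted 1 elements -> [25, 26, 39, 10, 26, 19]
Insert 39: shifted 0 elements -> [25, 26, 39, 10, 26, 19]
Insert 10: shifted 3 elements -> [10, 25, 26, 39, 26, 19]
Insert 26: shifted 1 elements -> [10, 25, 26, 26, 39, 19]
Insert 19: shifted 4 elements -> [10, 19, 25, 26, 26, 39]


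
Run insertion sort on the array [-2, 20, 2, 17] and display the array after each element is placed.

First element -2 is already 'sorted'
Insert 20: shifted 0 elements -> [-2, 20, 2, 17]
Insert 2: shifted 1 elements -> [-2, 2, 20, 17]
Insert 17: shifted 1 elements -> [-2, 2, 17, 20]
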